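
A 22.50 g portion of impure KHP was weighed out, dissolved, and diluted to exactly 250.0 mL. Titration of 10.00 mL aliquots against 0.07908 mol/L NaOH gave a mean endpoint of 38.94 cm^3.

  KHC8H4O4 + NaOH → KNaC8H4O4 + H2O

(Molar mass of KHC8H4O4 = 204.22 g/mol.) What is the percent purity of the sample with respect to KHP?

n(NaOH) per titration = 0.03894 × 0.07908 = 3.079 × 10^-3 mol
n(KHC8H4O4) in each aliquot = 3.079 × 10^-3 mol (1:1 ratio)
n(KHC8H4O4) in the whole flask = 3.079 × 10^-3 × 250.0/10.00 = 0.07698 mol
mass of KHC8H4O4 = 0.07698 × 204.22 = 15.72 g
% KHC8H4O4 = 15.72 / 22.50 × 100 = 69.87 %

69.87 %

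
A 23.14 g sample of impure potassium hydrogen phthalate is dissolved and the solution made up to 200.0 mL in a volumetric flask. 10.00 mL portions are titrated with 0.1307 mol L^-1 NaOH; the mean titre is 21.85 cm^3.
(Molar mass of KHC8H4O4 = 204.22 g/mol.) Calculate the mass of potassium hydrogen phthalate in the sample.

11.66 g

KHC8H4O4 + NaOH → KNaC8H4O4 + H2O
n(NaOH) per titration = 0.02185 × 0.1307 = 2.856 × 10^-3 mol
n(KHC8H4O4) in each aliquot = 2.856 × 10^-3 mol (1:1 ratio)
n(KHC8H4O4) in the whole flask = 2.856 × 10^-3 × 200.0/10.00 = 0.05712 mol
mass of KHC8H4O4 = 0.05712 × 204.22 = 11.66 g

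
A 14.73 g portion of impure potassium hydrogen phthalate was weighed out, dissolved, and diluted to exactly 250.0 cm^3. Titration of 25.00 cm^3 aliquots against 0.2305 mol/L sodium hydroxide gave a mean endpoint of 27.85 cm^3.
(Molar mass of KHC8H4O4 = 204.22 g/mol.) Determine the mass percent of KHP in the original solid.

89.00 %

KHC8H4O4 + NaOH → KNaC8H4O4 + H2O
n(NaOH) per titration = 0.02785 × 0.2305 = 6.419 × 10^-3 mol
n(KHC8H4O4) in each aliquot = 6.419 × 10^-3 mol (1:1 ratio)
n(KHC8H4O4) in the whole flask = 6.419 × 10^-3 × 250.0/25.00 = 0.06419 mol
mass of KHC8H4O4 = 0.06419 × 204.22 = 13.11 g
% KHC8H4O4 = 13.11 / 14.73 × 100 = 89.00 %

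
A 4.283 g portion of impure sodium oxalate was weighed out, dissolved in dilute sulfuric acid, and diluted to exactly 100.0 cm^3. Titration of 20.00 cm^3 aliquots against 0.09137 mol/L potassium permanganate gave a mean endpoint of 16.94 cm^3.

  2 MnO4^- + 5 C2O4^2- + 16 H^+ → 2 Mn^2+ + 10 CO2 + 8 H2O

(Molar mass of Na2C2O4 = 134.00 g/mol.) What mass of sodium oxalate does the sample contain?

2.593 g

n(KMnO4) per titration = 0.01694 × 0.09137 = 1.548 × 10^-3 mol
From the 5:2 ratio, n(Na2C2O4) in each aliquot = 5/2 × 1.548 × 10^-3 = 3.870 × 10^-3 mol
n(Na2C2O4) in the whole flask = 3.870 × 10^-3 × 100.0/20.00 = 0.01935 mol
mass of Na2C2O4 = 0.01935 × 134.00 = 2.593 g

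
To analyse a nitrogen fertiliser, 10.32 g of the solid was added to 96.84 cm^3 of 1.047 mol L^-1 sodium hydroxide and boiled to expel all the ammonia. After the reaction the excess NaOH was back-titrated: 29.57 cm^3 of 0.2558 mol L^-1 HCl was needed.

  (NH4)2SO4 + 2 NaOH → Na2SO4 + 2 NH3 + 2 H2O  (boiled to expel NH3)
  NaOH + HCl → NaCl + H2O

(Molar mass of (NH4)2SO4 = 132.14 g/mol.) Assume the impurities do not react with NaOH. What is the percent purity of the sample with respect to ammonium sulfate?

60.07 %

n(NaOH) added = 0.09684 × 1.047 = 0.1014 mol
n(HCl) used in back-titration = 0.02957 × 0.2558 = 7.564 × 10^-3 mol
n(NaOH) left over = 7.564 × 10^-3 mol (1:1 ratio)
n(NaOH) consumed by analyte = 0.1014 − 7.564 × 10^-3 = 0.09383 mol
From the 1:2 ratio, n((NH4)2SO4) = 1/2 × 0.09383 = 0.04691 mol
mass of (NH4)2SO4 = 0.04691 × 132.14 = 6.199 g
% (NH4)2SO4 = 6.199 / 10.32 × 100 = 60.07 %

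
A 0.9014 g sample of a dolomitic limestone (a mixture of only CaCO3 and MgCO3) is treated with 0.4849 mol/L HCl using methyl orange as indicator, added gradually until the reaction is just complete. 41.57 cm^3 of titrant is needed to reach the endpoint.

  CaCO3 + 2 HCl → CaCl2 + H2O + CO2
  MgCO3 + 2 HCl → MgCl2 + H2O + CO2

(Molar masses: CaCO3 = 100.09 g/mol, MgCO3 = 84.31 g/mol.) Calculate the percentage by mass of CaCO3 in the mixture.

36.36 %

n(HCl) = 0.04157 × 0.4849 = 0.02016 mol
Let x = n(CaCO3), y = n(MgCO3).
Titrant: 2x + 2y = 0.02016;  mass: 100.09x + 84.31y = 0.9014
Solving, x = 3.274 × 10^-3 mol, y = 6.804 × 10^-3 mol
mass of CaCO3 = 3.274 × 10^-3 × 100.09 = 0.3277 g
% CaCO3 = 0.3277 / 0.9014 × 100 = 36.36 %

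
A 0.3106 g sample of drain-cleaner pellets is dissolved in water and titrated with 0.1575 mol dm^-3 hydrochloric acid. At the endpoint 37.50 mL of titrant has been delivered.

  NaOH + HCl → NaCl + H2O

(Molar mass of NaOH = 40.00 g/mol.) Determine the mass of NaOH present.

0.2363 g

n(HCl) = 0.03750 L × 0.1575 mol/L = 5.906 × 10^-3 mol
n(NaOH) = 5.906 × 10^-3 mol (1:1 ratio)
mass of NaOH = 5.906 × 10^-3 × 40.00 g/mol = 0.2363 g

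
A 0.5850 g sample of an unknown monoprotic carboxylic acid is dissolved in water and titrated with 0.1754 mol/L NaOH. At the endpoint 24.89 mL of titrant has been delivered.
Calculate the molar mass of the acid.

134.0 g/mol

n(NaOH) = 0.02489 L × 0.1754 mol/L = 4.366 × 10^-3 mol
n(HA) = 4.366 × 10^-3 mol (1:1 ratio)
M = m / n = 0.5850 g / 4.366 × 10^-3 mol = 134.0 g/mol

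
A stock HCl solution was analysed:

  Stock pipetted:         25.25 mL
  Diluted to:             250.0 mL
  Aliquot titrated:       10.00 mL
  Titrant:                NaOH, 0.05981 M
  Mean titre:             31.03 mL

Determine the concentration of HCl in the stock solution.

HCl + NaOH → NaCl + H2O
n(NaOH) = 0.03103 × 0.05981 = 1.856 × 10^-3 mol
n(HCl) in the aliquot = 1.856 × 10^-3 mol (1:1 ratio)
[HCl]_dilute = 1.856 × 10^-3 / 0.01000 = 0.1856 mol/L
Dilution factor = 250.0 / 25.25 = 9.901
[HCl]_stock = 0.1856 × 9.901 = 1.838 mol/L

1.838 M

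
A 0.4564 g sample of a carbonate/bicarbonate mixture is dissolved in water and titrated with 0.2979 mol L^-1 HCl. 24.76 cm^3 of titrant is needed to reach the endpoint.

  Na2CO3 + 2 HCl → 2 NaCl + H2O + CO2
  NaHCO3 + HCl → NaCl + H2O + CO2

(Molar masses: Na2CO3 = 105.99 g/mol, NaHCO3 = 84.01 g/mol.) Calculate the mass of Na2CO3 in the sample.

n(HCl) = 0.02476 × 0.2979 = 7.376 × 10^-3 mol
Let x = n(Na2CO3), y = n(NaHCO3).
Titrant: 2x + 1y = 7.376 × 10^-3;  mass: 105.99x + 84.01y = 0.4564
Solving, x = 2.632 × 10^-3 mol, y = 2.112 × 10^-3 mol
mass of Na2CO3 = 2.632 × 10^-3 × 105.99 = 0.2790 g

0.2790 g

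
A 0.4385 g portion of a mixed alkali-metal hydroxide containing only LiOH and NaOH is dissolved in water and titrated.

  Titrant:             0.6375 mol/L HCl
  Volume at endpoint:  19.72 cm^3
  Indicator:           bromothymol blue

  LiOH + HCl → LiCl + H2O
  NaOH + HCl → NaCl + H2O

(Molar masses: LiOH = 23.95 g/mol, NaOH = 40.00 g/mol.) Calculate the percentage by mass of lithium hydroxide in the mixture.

21.90 %

n(HCl) = 0.01972 × 0.6375 = 0.01257 mol
Let x = n(LiOH), y = n(NaOH).
Titrant: 1x + 1y = 0.01257;  mass: 23.95x + 40.00y = 0.4385
Solving, x = 4.010 × 10^-3 mol, y = 8.562 × 10^-3 mol
mass of LiOH = 4.010 × 10^-3 × 23.95 = 0.09604 g
% LiOH = 0.09604 / 0.4385 × 100 = 21.90 %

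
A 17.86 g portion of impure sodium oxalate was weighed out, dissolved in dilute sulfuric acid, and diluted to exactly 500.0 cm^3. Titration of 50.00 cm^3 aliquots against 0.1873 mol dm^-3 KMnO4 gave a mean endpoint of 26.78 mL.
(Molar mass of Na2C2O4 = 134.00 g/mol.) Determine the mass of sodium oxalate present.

16.80 g

2 MnO4^- + 5 C2O4^2- + 16 H^+ → 2 Mn^2+ + 10 CO2 + 8 H2O
n(KMnO4) per titration = 0.02678 × 0.1873 = 5.016 × 10^-3 mol
From the 5:2 ratio, n(Na2C2O4) in each aliquot = 5/2 × 5.016 × 10^-3 = 0.01254 mol
n(Na2C2O4) in the whole flask = 0.01254 × 500.0/50.00 = 0.1254 mol
mass of Na2C2O4 = 0.1254 × 134.00 = 16.80 g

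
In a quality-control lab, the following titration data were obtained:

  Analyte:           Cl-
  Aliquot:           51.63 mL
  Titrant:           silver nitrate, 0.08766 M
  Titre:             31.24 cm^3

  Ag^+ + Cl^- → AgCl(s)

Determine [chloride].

n(AgNO3) = 0.03124 L × 0.08766 mol/L = 2.738 × 10^-3 mol
n(Cl-) = 2.738 × 10^-3 mol (1:1 mole ratio)
[Cl-] = 2.738 × 10^-3 mol / 0.05163 L = 0.05304 mol/L

0.05304 M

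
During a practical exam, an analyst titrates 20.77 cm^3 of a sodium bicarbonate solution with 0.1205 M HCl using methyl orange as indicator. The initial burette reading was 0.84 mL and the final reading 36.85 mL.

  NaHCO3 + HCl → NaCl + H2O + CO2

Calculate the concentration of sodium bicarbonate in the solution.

n(HCl) = 0.03601 L × 0.1205 mol/L = 4.339 × 10^-3 mol
n(NaHCO3) = 4.339 × 10^-3 mol (1:1 mole ratio)
[NaHCO3] = 4.339 × 10^-3 mol / 0.02077 L = 0.2089 mol/L

0.2089 M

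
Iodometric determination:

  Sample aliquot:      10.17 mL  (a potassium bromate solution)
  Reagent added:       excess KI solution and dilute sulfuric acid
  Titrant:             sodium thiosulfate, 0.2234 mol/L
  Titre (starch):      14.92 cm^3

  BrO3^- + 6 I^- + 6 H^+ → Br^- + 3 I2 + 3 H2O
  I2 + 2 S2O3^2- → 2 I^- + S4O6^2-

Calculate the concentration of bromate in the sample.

n(S2O3^2-) = 0.01492 × 0.2234 = 3.333 × 10^-3 mol
n(I2) = n(S2O3^2-)/2 = 1.667 × 10^-3 mol
From the 1:3 ratio, n(BrO3^-) in the aliquot = 1/3 × 1.667 × 10^-3 = 5.555 × 10^-4 mol
[BrO3^-] = 5.555 × 10^-4 / 0.01017 = 0.05462 mol/L

0.05462 mol/L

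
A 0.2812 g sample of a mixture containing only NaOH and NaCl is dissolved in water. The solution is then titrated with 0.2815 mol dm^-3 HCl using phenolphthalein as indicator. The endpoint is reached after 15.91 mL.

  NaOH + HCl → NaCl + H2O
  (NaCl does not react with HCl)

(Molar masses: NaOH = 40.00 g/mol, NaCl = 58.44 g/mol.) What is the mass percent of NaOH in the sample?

63.71 %

n(HCl) = 0.01591 × 0.2815 = 4.479 × 10^-3 mol
Let x = n(NaOH), y = n(NaCl).
Titrant: 1x = 4.479 × 10^-3;  mass: 40.00x + 58.44y = 0.2812
Solving, x = 4.479 × 10^-3 mol, y = 1.746 × 10^-3 mol
mass of NaOH = 4.479 × 10^-3 × 40.00 = 0.1791 g
% NaOH = 0.1791 / 0.2812 × 100 = 63.71 %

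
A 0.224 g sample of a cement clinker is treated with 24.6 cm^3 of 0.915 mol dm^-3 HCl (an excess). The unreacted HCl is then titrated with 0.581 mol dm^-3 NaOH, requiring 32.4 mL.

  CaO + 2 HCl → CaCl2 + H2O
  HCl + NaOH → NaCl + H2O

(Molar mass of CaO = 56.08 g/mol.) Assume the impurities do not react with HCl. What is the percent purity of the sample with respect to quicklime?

n(HCl) added = 0.0246 × 0.915 = 0.0225 mol
n(NaOH) used in back-titration = 0.0324 × 0.581 = 0.0188 mol
n(HCl) left over = 0.0188 mol (1:1 ratio)
n(HCl) consumed by analyte = 0.0225 − 0.0188 = 3.68 × 10^-3 mol
From the 1:2 ratio, n(CaO) = 1/2 × 3.68 × 10^-3 = 1.84 × 10^-3 mol
mass of CaO = 1.84 × 10^-3 × 56.08 = 0.103 g
% CaO = 0.103 / 0.224 × 100 = 46.1 %

46.1 %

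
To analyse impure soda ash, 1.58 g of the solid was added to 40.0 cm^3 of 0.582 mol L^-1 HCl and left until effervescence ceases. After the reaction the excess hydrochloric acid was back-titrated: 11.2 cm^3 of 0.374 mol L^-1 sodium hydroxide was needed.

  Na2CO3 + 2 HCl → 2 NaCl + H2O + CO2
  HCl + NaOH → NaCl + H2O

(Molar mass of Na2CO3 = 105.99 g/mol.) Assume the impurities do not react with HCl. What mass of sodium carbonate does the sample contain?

1.01 g

n(HCl) added = 0.0400 × 0.582 = 0.0233 mol
n(NaOH) used in back-titration = 0.0112 × 0.374 = 4.19 × 10^-3 mol
n(HCl) left over = 4.19 × 10^-3 mol (1:1 ratio)
n(HCl) consumed by analyte = 0.0233 − 4.19 × 10^-3 = 0.0191 mol
From the 1:2 ratio, n(Na2CO3) = 1/2 × 0.0191 = 9.55 × 10^-3 mol
mass of Na2CO3 = 9.55 × 10^-3 × 105.99 = 1.01 g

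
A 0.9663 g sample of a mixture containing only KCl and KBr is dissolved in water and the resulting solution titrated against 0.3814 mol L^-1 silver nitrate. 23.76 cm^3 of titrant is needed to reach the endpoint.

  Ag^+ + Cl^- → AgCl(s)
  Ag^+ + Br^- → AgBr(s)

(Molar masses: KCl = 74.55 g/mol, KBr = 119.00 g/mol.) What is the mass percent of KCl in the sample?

n(AgNO3) = 0.02376 × 0.3814 = 9.062 × 10^-3 mol
Let x = n(KCl), y = n(KBr).
Titrant: 1x + 1y = 9.062 × 10^-3;  mass: 74.55x + 119.00y = 0.9663
Solving, x = 2.522 × 10^-3 mol, y = 6.540 × 10^-3 mol
mass of KCl = 2.522 × 10^-3 × 74.55 = 0.1880 g
% KCl = 0.1880 / 0.9663 × 100 = 19.45 %

19.45 %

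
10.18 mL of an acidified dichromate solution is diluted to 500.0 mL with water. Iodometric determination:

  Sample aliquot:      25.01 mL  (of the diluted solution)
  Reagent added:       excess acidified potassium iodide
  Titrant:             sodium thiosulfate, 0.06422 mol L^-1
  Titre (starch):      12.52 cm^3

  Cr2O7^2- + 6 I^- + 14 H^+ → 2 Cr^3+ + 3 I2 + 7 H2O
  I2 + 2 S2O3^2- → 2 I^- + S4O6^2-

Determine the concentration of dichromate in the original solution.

0.2632 mol/L

n(S2O3^2-) = 0.01252 × 0.06422 = 8.040 × 10^-4 mol
n(I2) = n(S2O3^2-)/2 = 4.020 × 10^-4 mol
From the 1:3 ratio, n(Cr2O7^2-) in the aliquot = 1/3 × 4.020 × 10^-4 = 1.340 × 10^-4 mol
[Cr2O7^2-]_dilute = 1.340 × 10^-4 / 0.02501 = 0.005358 mol/L
[Cr2O7^2-]_original = 0.005358 × 500.0/10.18 = 0.2632 mol/L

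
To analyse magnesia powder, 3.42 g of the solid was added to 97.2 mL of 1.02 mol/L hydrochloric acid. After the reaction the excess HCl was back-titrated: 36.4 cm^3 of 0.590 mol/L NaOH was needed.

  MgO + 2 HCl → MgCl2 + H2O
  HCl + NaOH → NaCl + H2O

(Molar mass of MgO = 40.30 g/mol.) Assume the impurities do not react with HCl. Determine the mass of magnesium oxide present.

1.57 g

n(HCl) added = 0.0972 × 1.02 = 0.0991 mol
n(NaOH) used in back-titration = 0.0364 × 0.590 = 0.0215 mol
n(HCl) left over = 0.0215 mol (1:1 ratio)
n(HCl) consumed by analyte = 0.0991 − 0.0215 = 0.0777 mol
From the 1:2 ratio, n(MgO) = 1/2 × 0.0777 = 0.0388 mol
mass of MgO = 0.0388 × 40.30 = 1.57 g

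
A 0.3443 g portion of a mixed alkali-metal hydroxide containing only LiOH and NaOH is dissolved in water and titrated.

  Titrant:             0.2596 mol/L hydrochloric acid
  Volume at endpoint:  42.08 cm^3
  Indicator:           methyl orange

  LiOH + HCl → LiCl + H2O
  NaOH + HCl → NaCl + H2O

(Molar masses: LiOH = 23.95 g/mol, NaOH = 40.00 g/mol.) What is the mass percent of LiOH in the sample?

40.16 %

n(HCl) = 0.04208 × 0.2596 = 0.01092 mol
Let x = n(LiOH), y = n(NaOH).
Titrant: 1x + 1y = 0.01092;  mass: 23.95x + 40.00y = 0.3443
Solving, x = 5.773 × 10^-3 mol, y = 5.151 × 10^-3 mol
mass of LiOH = 5.773 × 10^-3 × 23.95 = 0.1383 g
% LiOH = 0.1383 / 0.3443 × 100 = 40.16 %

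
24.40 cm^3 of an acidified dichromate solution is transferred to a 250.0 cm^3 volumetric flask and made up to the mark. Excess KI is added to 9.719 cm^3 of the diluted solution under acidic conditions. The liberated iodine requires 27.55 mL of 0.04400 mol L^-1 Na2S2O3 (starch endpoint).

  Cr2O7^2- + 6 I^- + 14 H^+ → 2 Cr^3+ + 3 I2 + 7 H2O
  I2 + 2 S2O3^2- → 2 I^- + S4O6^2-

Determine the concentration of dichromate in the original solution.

0.2130 mol/L

n(S2O3^2-) = 0.02755 × 0.04400 = 1.212 × 10^-3 mol
n(I2) = n(S2O3^2-)/2 = 6.061 × 10^-4 mol
From the 1:3 ratio, n(Cr2O7^2-) in the aliquot = 1/3 × 6.061 × 10^-4 = 2.020 × 10^-4 mol
[Cr2O7^2-]_dilute = 2.020 × 10^-4 / 0.009719 = 0.02079 mol/L
[Cr2O7^2-]_original = 0.02079 × 250.0/24.40 = 0.2130 mol/L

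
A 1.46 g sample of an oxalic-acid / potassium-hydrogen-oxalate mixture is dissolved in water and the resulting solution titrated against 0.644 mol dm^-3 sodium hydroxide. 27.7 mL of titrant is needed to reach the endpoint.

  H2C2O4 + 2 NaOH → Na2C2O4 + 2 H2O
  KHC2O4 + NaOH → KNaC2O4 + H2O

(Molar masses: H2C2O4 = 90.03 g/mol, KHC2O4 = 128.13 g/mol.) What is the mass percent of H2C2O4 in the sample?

30.6 %

n(NaOH) = 0.0277 × 0.644 = 0.0178 mol
Let x = n(H2C2O4), y = n(KHC2O4).
Titrant: 2x + 1y = 0.0178;  mass: 90.03x + 128.13y = 1.46
Solving, x = 4.97 × 10^-3 mol, y = 7.90 × 10^-3 mol
mass of H2C2O4 = 4.97 × 10^-3 × 90.03 = 0.447 g
% H2C2O4 = 0.447 / 1.46 × 100 = 30.6 %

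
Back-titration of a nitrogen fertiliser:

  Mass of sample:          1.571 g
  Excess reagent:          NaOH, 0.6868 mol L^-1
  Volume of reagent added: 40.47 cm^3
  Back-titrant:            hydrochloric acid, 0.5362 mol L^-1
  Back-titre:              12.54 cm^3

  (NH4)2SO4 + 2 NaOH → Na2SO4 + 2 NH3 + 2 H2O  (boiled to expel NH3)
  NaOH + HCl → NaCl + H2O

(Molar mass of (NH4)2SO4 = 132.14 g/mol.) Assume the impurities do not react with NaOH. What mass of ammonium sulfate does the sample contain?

1.392 g

n(NaOH) added = 0.04047 × 0.6868 = 0.02779 mol
n(HCl) used in back-titration = 0.01254 × 0.5362 = 6.724 × 10^-3 mol
n(NaOH) left over = 6.724 × 10^-3 mol (1:1 ratio)
n(NaOH) consumed by analyte = 0.02779 − 6.724 × 10^-3 = 0.02107 mol
From the 1:2 ratio, n((NH4)2SO4) = 1/2 × 0.02107 = 0.01054 mol
mass of (NH4)2SO4 = 0.01054 × 132.14 = 1.392 g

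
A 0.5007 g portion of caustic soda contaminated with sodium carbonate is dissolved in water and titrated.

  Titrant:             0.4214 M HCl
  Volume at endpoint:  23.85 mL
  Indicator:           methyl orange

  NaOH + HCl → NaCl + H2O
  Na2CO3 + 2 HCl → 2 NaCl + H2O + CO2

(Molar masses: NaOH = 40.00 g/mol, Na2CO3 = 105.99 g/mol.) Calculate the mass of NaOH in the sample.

n(HCl) = 0.02385 × 0.4214 = 0.01005 mol
Let x = n(NaOH), y = n(Na2CO3).
Titrant: 1x + 2y = 0.01005;  mass: 40.00x + 105.99y = 0.5007
Solving, x = 2.456 × 10^-3 mol, y = 3.797 × 10^-3 mol
mass of NaOH = 2.456 × 10^-3 × 40.00 = 0.09825 g

0.09825 g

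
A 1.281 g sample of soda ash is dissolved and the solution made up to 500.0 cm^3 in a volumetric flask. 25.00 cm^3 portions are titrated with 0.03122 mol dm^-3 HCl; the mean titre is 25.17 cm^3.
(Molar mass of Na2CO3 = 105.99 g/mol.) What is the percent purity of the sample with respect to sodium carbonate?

Na2CO3 + 2 HCl → 2 NaCl + H2O + CO2
n(HCl) per titration = 0.02517 × 0.03122 = 7.858 × 10^-4 mol
From the 1:2 ratio, n(Na2CO3) in each aliquot = 1/2 × 7.858 × 10^-4 = 3.929 × 10^-4 mol
n(Na2CO3) in the whole flask = 3.929 × 10^-4 × 500.0/25.00 = 7.858 × 10^-3 mol
mass of Na2CO3 = 7.858 × 10^-3 × 105.99 = 0.8329 g
% Na2CO3 = 0.8329 / 1.281 × 100 = 65.02 %

65.02 %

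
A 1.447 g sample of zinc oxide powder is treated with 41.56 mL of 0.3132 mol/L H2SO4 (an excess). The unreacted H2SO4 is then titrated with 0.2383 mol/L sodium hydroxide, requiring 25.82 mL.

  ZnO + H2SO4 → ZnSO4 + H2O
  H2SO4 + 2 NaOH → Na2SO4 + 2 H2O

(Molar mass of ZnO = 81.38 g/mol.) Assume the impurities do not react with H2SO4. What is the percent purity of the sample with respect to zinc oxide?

n(H2SO4) added = 0.04156 × 0.3132 = 0.01302 mol
n(NaOH) used in back-titration = 0.02582 × 0.2383 = 6.153 × 10^-3 mol
From the 1:2 ratio, n(H2SO4) left over = 1/2 × 6.153 × 10^-3 = 3.076 × 10^-3 mol
n(H2SO4) consumed by analyte = 0.01302 − 3.076 × 10^-3 = 9.940 × 10^-3 mol
n(ZnO) = 9.940 × 10^-3 mol (1:1 ratio)
mass of ZnO = 9.940 × 10^-3 × 81.38 = 0.8089 g
% ZnO = 0.8089 / 1.447 × 100 = 55.90 %

55.90 %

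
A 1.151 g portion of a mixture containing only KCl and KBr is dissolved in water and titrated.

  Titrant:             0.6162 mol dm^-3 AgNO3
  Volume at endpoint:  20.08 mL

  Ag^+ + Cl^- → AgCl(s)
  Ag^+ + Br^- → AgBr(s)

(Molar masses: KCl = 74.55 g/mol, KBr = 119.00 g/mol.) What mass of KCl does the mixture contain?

0.5391 g

n(AgNO3) = 0.02008 × 0.6162 = 0.01237 mol
Let x = n(KCl), y = n(KBr).
Titrant: 1x + 1y = 0.01237;  mass: 74.55x + 119.00y = 1.151
Solving, x = 7.231 × 10^-3 mol, y = 5.142 × 10^-3 mol
mass of KCl = 7.231 × 10^-3 × 74.55 = 0.5391 g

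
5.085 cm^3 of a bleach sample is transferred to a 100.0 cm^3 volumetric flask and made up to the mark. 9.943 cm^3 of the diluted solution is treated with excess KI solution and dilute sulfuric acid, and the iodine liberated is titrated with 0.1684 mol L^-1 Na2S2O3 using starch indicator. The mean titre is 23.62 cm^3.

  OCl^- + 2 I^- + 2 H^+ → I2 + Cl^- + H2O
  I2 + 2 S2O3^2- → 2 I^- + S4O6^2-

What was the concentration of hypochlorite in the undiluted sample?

n(S2O3^2-) = 0.02362 × 0.1684 = 3.978 × 10^-3 mol
n(I2) = n(S2O3^2-)/2 = 1.989 × 10^-3 mol
n(OCl^-) in the aliquot = 1.989 × 10^-3 mol (1:1 ratio)
[OCl^-]_dilute = 1.989 × 10^-3 / 0.009943 = 0.2000 mol/L
[OCl^-]_original = 0.2000 × 100.0/5.085 = 3.934 mol/L

3.934 mol/L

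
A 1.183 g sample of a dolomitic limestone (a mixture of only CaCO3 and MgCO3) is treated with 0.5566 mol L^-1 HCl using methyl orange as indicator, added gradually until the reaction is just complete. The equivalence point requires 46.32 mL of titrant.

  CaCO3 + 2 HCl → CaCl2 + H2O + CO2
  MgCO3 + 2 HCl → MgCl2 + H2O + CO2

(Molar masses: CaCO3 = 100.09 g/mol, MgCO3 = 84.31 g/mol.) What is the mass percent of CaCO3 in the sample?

n(HCl) = 0.04632 × 0.5566 = 0.02578 mol
Let x = n(CaCO3), y = n(MgCO3).
Titrant: 2x + 2y = 0.02578;  mass: 100.09x + 84.31y = 1.183
Solving, x = 6.095 × 10^-3 mol, y = 6.796 × 10^-3 mol
mass of CaCO3 = 6.095 × 10^-3 × 100.09 = 0.6100 g
% CaCO3 = 0.6100 / 1.183 × 100 = 51.56 %

51.56 %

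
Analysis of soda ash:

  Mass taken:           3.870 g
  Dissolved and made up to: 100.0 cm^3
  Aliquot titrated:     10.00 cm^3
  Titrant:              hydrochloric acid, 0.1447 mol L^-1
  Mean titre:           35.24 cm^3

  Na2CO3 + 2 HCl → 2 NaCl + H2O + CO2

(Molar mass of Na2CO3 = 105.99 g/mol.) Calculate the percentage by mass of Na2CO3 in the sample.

69.83 %

n(HCl) per titration = 0.03524 × 0.1447 = 5.099 × 10^-3 mol
From the 1:2 ratio, n(Na2CO3) in each aliquot = 1/2 × 5.099 × 10^-3 = 2.550 × 10^-3 mol
n(Na2CO3) in the whole flask = 2.550 × 10^-3 × 100.0/10.00 = 0.02550 mol
mass of Na2CO3 = 0.02550 × 105.99 = 2.702 g
% Na2CO3 = 2.702 / 3.870 × 100 = 69.83 %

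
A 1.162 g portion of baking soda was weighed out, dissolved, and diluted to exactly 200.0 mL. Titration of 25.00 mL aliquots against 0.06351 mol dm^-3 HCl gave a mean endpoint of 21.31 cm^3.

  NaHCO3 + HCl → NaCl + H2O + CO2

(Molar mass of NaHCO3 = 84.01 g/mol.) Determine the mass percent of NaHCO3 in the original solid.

78.28 %

n(HCl) per titration = 0.02131 × 0.06351 = 1.353 × 10^-3 mol
n(NaHCO3) in each aliquot = 1.353 × 10^-3 mol (1:1 ratio)
n(NaHCO3) in the whole flask = 1.353 × 10^-3 × 200.0/25.00 = 0.01083 mol
mass of NaHCO3 = 0.01083 × 84.01 = 0.9096 g
% NaHCO3 = 0.9096 / 1.162 × 100 = 78.28 %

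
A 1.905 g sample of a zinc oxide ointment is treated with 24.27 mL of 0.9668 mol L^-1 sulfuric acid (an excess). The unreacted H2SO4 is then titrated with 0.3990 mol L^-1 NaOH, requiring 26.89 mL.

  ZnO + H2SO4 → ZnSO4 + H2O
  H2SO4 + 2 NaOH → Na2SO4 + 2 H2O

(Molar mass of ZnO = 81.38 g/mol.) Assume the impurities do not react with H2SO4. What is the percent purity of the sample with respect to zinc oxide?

n(H2SO4) added = 0.02427 × 0.9668 = 0.02346 mol
n(NaOH) used in back-titration = 0.02689 × 0.3990 = 0.01073 mol
From the 1:2 ratio, n(H2SO4) left over = 1/2 × 0.01073 = 5.365 × 10^-3 mol
n(H2SO4) consumed by analyte = 0.02346 − 5.365 × 10^-3 = 0.01810 mol
n(ZnO) = 0.01810 mol (1:1 ratio)
mass of ZnO = 0.01810 × 81.38 = 1.473 g
% ZnO = 1.473 / 1.905 × 100 = 77.32 %

77.32 %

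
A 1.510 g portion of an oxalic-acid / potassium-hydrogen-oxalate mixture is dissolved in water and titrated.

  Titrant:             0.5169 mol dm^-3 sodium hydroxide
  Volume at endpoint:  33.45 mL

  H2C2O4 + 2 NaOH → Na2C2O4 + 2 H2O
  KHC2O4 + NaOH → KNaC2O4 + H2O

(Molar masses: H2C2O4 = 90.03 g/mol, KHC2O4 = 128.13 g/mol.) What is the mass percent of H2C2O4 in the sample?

n(NaOH) = 0.03345 × 0.5169 = 0.01729 mol
Let x = n(H2C2O4), y = n(KHC2O4).
Titrant: 2x + 1y = 0.01729;  mass: 90.03x + 128.13y = 1.510
Solving, x = 4.244 × 10^-3 mol, y = 8.803 × 10^-3 mol
mass of H2C2O4 = 4.244 × 10^-3 × 90.03 = 0.3820 g
% H2C2O4 = 0.3820 / 1.510 × 100 = 25.30 %

25.30 %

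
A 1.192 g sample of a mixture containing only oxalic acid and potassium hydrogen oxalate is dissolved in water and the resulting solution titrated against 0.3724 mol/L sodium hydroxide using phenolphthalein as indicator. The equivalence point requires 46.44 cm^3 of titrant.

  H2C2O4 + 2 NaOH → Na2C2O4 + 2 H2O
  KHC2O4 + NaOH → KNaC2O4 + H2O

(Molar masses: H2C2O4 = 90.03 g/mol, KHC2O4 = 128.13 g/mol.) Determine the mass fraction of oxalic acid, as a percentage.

n(NaOH) = 0.04644 × 0.3724 = 0.01729 mol
Let x = n(H2C2O4), y = n(KHC2O4).
Titrant: 2x + 1y = 0.01729;  mass: 90.03x + 128.13y = 1.192
Solving, x = 6.160 × 10^-3 mol, y = 4.975 × 10^-3 mol
mass of H2C2O4 = 6.160 × 10^-3 × 90.03 = 0.5546 g
% H2C2O4 = 0.5546 / 1.192 × 100 = 46.52 %

46.52 %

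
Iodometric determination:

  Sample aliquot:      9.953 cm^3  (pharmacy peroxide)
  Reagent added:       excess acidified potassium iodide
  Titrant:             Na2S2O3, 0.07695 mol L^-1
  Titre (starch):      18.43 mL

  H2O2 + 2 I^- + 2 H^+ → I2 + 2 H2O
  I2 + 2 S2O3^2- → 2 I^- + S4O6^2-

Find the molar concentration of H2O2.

0.07124 mol/L

n(S2O3^2-) = 0.01843 × 0.07695 = 1.418 × 10^-3 mol
n(I2) = n(S2O3^2-)/2 = 7.091 × 10^-4 mol
n(H2O2) in the aliquot = 7.091 × 10^-4 mol (1:1 ratio)
[H2O2] = 7.091 × 10^-4 / 0.009953 = 0.07124 mol/L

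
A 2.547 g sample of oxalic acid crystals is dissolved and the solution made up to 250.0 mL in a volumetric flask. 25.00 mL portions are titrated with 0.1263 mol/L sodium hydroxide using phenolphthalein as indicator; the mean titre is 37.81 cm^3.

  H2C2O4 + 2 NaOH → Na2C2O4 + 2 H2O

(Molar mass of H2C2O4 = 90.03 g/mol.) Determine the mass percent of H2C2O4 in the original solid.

84.40 %

n(NaOH) per titration = 0.03781 × 0.1263 = 4.775 × 10^-3 mol
From the 1:2 ratio, n(H2C2O4) in each aliquot = 1/2 × 4.775 × 10^-3 = 2.388 × 10^-3 mol
n(H2C2O4) in the whole flask = 2.388 × 10^-3 × 250.0/25.00 = 0.02388 mol
mass of H2C2O4 = 0.02388 × 90.03 = 2.150 g
% H2C2O4 = 2.150 / 2.547 × 100 = 84.40 %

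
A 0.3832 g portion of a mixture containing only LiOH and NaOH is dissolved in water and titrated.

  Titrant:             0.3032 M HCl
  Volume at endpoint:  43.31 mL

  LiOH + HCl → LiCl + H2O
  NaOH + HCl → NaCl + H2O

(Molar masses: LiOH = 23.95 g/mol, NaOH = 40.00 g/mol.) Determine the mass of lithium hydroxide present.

0.2120 g

n(HCl) = 0.04331 × 0.3032 = 0.01313 mol
Let x = n(LiOH), y = n(NaOH).
Titrant: 1x + 1y = 0.01313;  mass: 23.95x + 40.00y = 0.3832
Solving, x = 8.851 × 10^-3 mol, y = 4.280 × 10^-3 mol
mass of LiOH = 8.851 × 10^-3 × 23.95 = 0.2120 g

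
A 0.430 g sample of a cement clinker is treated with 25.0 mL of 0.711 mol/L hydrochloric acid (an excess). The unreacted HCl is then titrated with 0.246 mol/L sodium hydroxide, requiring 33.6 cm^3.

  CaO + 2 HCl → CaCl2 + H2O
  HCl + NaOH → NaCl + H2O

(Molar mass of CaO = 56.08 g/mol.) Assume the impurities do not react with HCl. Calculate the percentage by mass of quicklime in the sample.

n(HCl) added = 0.0250 × 0.711 = 0.0178 mol
n(NaOH) used in back-titration = 0.0336 × 0.246 = 8.27 × 10^-3 mol
n(HCl) left over = 8.27 × 10^-3 mol (1:1 ratio)
n(HCl) consumed by analyte = 0.0178 − 8.27 × 10^-3 = 9.51 × 10^-3 mol
From the 1:2 ratio, n(CaO) = 1/2 × 9.51 × 10^-3 = 4.75 × 10^-3 mol
mass of CaO = 4.75 × 10^-3 × 56.08 = 0.267 g
% CaO = 0.267 / 0.430 × 100 = 62.0 %

62.0 %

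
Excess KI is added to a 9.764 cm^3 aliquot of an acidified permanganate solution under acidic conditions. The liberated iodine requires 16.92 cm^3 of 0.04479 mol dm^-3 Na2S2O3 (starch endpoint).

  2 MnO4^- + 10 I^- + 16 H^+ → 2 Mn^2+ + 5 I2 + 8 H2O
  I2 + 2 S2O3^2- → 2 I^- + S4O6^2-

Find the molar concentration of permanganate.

0.01552 mol/L

n(S2O3^2-) = 0.01692 × 0.04479 = 7.578 × 10^-4 mol
n(I2) = n(S2O3^2-)/2 = 3.789 × 10^-4 mol
From the 2:5 ratio, n(MnO4^-) in the aliquot = 2/5 × 3.789 × 10^-4 = 1.516 × 10^-4 mol
[MnO4^-] = 1.516 × 10^-4 / 0.009764 = 0.01552 mol/L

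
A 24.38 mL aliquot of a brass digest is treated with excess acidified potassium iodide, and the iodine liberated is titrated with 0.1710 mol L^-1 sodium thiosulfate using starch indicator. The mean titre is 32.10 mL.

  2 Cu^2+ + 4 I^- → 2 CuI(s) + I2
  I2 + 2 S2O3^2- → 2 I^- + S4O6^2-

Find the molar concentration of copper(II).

0.2251 mol/L

n(S2O3^2-) = 0.03210 × 0.1710 = 5.489 × 10^-3 mol
n(I2) = n(S2O3^2-)/2 = 2.745 × 10^-3 mol
From the 2:1 ratio, n(Cu2+) in the aliquot = 2/1 × 2.745 × 10^-3 = 5.489 × 10^-3 mol
[Cu2+] = 5.489 × 10^-3 / 0.02438 = 0.2251 mol/L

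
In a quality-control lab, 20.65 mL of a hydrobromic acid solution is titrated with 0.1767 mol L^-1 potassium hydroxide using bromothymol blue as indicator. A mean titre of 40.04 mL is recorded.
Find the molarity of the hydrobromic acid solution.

0.3426 mol/L

HBr + KOH → KBr + H2O
n(KOH) = 0.04004 L × 0.1767 mol/L = 7.075 × 10^-3 mol
n(HBr) = 7.075 × 10^-3 mol (1:1 mole ratio)
[HBr] = 7.075 × 10^-3 mol / 0.02065 L = 0.3426 mol/L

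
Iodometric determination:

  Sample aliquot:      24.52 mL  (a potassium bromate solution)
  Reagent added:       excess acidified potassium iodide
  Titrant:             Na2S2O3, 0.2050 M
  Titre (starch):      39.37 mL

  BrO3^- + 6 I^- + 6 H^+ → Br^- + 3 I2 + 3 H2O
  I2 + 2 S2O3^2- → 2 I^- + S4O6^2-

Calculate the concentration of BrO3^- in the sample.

0.05486 M

n(S2O3^2-) = 0.03937 × 0.2050 = 8.071 × 10^-3 mol
n(I2) = n(S2O3^2-)/2 = 4.035 × 10^-3 mol
From the 1:3 ratio, n(BrO3^-) in the aliquot = 1/3 × 4.035 × 10^-3 = 1.345 × 10^-3 mol
[BrO3^-] = 1.345 × 10^-3 / 0.02452 = 0.05486 mol/L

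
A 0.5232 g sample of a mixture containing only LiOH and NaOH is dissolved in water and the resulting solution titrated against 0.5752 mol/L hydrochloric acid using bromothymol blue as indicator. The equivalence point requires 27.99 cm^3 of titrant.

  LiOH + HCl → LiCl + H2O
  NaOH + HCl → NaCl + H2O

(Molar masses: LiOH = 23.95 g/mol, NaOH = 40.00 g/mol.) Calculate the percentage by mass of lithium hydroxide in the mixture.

34.45 %

n(HCl) = 0.02799 × 0.5752 = 0.01610 mol
Let x = n(LiOH), y = n(NaOH).
Titrant: 1x + 1y = 0.01610;  mass: 23.95x + 40.00y = 0.5232
Solving, x = 7.526 × 10^-3 mol, y = 8.574 × 10^-3 mol
mass of LiOH = 7.526 × 10^-3 × 23.95 = 0.1803 g
% LiOH = 0.1803 / 0.5232 × 100 = 34.45 %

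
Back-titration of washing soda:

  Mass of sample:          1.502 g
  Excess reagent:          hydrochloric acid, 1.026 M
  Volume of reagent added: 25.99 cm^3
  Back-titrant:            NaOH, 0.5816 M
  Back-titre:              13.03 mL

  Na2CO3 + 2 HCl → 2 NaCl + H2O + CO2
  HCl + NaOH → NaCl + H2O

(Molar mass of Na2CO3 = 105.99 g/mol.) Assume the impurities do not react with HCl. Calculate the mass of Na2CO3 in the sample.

n(HCl) added = 0.02599 × 1.026 = 0.02667 mol
n(NaOH) used in back-titration = 0.01303 × 0.5816 = 7.578 × 10^-3 mol
n(HCl) left over = 7.578 × 10^-3 mol (1:1 ratio)
n(HCl) consumed by analyte = 0.02667 − 7.578 × 10^-3 = 0.01909 mol
From the 1:2 ratio, n(Na2CO3) = 1/2 × 0.01909 = 9.544 × 10^-3 mol
mass of Na2CO3 = 9.544 × 10^-3 × 105.99 = 1.012 g

1.012 g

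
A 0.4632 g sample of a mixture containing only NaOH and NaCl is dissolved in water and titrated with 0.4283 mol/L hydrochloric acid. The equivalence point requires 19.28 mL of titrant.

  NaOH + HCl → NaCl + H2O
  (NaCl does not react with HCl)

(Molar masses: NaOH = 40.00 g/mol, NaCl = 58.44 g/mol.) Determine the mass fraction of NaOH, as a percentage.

71.31 %

n(HCl) = 0.01928 × 0.4283 = 8.258 × 10^-3 mol
Let x = n(NaOH), y = n(NaCl).
Titrant: 1x = 8.258 × 10^-3;  mass: 40.00x + 58.44y = 0.4632
Solving, x = 8.258 × 10^-3 mol, y = 2.274 × 10^-3 mol
mass of NaOH = 8.258 × 10^-3 × 40.00 = 0.3303 g
% NaOH = 0.3303 / 0.4632 × 100 = 71.31 %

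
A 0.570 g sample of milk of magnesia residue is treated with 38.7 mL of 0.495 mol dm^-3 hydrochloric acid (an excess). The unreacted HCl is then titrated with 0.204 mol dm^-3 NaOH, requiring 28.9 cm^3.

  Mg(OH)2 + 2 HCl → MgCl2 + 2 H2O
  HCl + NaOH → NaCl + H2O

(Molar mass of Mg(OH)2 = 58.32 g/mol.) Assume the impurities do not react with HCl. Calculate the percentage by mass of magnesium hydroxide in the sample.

67.8 %

n(HCl) added = 0.0387 × 0.495 = 0.0192 mol
n(NaOH) used in back-titration = 0.0289 × 0.204 = 5.90 × 10^-3 mol
n(HCl) left over = 5.90 × 10^-3 mol (1:1 ratio)
n(HCl) consumed by analyte = 0.0192 − 5.90 × 10^-3 = 0.0133 mol
From the 1:2 ratio, n(Mg(OH)2) = 1/2 × 0.0133 = 6.63 × 10^-3 mol
mass of Mg(OH)2 = 6.63 × 10^-3 × 58.32 = 0.387 g
% Mg(OH)2 = 0.387 / 0.570 × 100 = 67.8 %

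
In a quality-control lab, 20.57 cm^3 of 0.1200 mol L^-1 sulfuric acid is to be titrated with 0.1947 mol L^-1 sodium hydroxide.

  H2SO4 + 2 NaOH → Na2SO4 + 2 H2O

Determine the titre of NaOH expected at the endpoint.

n(H2SO4) = 0.02057 L × 0.1200 mol/L = 2.468 × 10^-3 mol
From the 2:1 stoichiometry, n(NaOH) = 2/1 × 2.468 × 10^-3 = 4.937 × 10^-3 mol
V(NaOH) = 4.937 × 10^-3 mol / 0.1947 mol/L = 0.02536 L = 25.36 mL

25.36 mL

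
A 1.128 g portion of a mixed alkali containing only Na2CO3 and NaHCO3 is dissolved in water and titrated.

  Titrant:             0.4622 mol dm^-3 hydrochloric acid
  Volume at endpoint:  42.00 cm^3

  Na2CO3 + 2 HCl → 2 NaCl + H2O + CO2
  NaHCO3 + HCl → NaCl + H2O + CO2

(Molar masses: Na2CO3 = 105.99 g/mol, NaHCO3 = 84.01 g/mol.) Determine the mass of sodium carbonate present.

0.8592 g

n(HCl) = 0.04200 × 0.4622 = 0.01941 mol
Let x = n(Na2CO3), y = n(NaHCO3).
Titrant: 2x + 1y = 0.01941;  mass: 105.99x + 84.01y = 1.128
Solving, x = 8.106 × 10^-3 mol, y = 3.200 × 10^-3 mol
mass of Na2CO3 = 8.106 × 10^-3 × 105.99 = 0.8592 g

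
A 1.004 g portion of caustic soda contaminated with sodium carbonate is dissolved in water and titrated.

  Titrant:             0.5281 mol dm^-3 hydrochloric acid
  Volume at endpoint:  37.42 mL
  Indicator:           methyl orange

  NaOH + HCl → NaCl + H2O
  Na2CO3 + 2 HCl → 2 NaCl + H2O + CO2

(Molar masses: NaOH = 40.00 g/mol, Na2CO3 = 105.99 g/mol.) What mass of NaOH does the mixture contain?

n(HCl) = 0.03742 × 0.5281 = 0.01976 mol
Let x = n(NaOH), y = n(Na2CO3).
Titrant: 1x + 2y = 0.01976;  mass: 40.00x + 105.99y = 1.004
Solving, x = 3.329 × 10^-3 mol, y = 8.216 × 10^-3 mol
mass of NaOH = 3.329 × 10^-3 × 40.00 = 0.1332 g

0.1332 g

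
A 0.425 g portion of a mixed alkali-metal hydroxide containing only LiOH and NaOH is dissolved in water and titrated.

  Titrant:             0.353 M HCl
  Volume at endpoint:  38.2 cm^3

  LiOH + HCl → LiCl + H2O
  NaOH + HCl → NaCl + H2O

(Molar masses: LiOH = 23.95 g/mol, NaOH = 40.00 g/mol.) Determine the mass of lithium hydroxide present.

0.171 g

n(HCl) = 0.0382 × 0.353 = 0.0135 mol
Let x = n(LiOH), y = n(NaOH).
Titrant: 1x + 1y = 0.0135;  mass: 23.95x + 40.00y = 0.425
Solving, x = 7.13 × 10^-3 mol, y = 6.36 × 10^-3 mol
mass of LiOH = 7.13 × 10^-3 × 23.95 = 0.171 g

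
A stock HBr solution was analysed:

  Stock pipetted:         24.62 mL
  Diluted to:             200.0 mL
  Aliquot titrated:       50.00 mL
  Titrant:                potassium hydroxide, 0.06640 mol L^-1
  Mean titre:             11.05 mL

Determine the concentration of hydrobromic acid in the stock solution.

HBr + KOH → KBr + H2O
n(KOH) = 0.01105 × 0.06640 = 7.337 × 10^-4 mol
n(HBr) in the aliquot = 7.337 × 10^-4 mol (1:1 ratio)
[HBr]_dilute = 7.337 × 10^-4 / 0.05000 = 0.01467 mol/L
Dilution factor = 200.0 / 24.62 = 8.123
[HBr]_stock = 0.01467 × 8.123 = 0.1192 mol/L

0.1192 mol/L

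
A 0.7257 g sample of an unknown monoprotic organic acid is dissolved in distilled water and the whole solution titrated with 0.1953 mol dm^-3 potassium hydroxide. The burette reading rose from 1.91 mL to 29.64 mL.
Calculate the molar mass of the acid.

n(KOH) = 0.02773 L × 0.1953 mol/L = 5.416 × 10^-3 mol
n(HA) = 5.416 × 10^-3 mol (1:1 ratio)
M = m / n = 0.7257 g / 5.416 × 10^-3 mol = 134.0 g/mol

134.0 g/mol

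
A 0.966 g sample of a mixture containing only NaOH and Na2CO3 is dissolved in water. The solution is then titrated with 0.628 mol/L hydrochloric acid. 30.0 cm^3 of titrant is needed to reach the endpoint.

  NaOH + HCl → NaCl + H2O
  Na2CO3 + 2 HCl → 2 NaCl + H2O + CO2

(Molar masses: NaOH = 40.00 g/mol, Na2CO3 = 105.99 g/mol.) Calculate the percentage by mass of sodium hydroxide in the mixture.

n(HCl) = 0.0300 × 0.628 = 0.0188 mol
Let x = n(NaOH), y = n(Na2CO3).
Titrant: 1x + 2y = 0.0188;  mass: 40.00x + 105.99y = 0.966
Solving, x = 2.50 × 10^-3 mol, y = 8.17 × 10^-3 mol
mass of NaOH = 2.50 × 10^-3 × 40.00 = 0.0998 g
% NaOH = 0.0998 / 0.966 × 100 = 10.3 %

10.3 %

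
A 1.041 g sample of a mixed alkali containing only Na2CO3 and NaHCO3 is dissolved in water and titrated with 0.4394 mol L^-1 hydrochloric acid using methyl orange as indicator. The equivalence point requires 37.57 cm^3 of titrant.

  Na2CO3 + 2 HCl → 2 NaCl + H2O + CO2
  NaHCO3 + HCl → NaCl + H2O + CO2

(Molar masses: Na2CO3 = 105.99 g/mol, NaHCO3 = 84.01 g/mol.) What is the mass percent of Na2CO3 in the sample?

56.77 %

n(HCl) = 0.03757 × 0.4394 = 0.01651 mol
Let x = n(Na2CO3), y = n(NaHCO3).
Titrant: 2x + 1y = 0.01651;  mass: 105.99x + 84.01y = 1.041
Solving, x = 5.576 × 10^-3 mol, y = 5.357 × 10^-3 mol
mass of Na2CO3 = 5.576 × 10^-3 × 105.99 = 0.5910 g
% Na2CO3 = 0.5910 / 1.041 × 100 = 56.77 %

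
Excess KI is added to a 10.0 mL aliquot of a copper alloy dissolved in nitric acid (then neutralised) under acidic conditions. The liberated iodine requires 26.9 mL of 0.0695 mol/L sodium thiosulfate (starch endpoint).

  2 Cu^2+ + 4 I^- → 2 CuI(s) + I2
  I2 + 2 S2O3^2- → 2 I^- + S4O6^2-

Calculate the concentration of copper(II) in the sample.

n(S2O3^2-) = 0.0269 × 0.0695 = 1.87 × 10^-3 mol
n(I2) = n(S2O3^2-)/2 = 9.35 × 10^-4 mol
From the 2:1 ratio, n(Cu2+) in the aliquot = 2/1 × 9.35 × 10^-4 = 1.87 × 10^-3 mol
[Cu2+] = 1.87 × 10^-3 / 0.0100 = 0.187 mol/L

0.187 mol/L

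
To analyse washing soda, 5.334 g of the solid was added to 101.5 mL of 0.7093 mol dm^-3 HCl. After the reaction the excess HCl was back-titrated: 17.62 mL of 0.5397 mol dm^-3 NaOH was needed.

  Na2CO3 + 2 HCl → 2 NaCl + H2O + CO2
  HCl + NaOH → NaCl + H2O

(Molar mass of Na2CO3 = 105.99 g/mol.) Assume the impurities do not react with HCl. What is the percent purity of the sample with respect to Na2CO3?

62.08 %

n(HCl) added = 0.1015 × 0.7093 = 0.07199 mol
n(NaOH) used in back-titration = 0.01762 × 0.5397 = 9.510 × 10^-3 mol
n(HCl) left over = 9.510 × 10^-3 mol (1:1 ratio)
n(HCl) consumed by analyte = 0.07199 − 9.510 × 10^-3 = 0.06248 mol
From the 1:2 ratio, n(Na2CO3) = 1/2 × 0.06248 = 0.03124 mol
mass of Na2CO3 = 0.03124 × 105.99 = 3.311 g
% Na2CO3 = 3.311 / 5.334 × 100 = 62.08 %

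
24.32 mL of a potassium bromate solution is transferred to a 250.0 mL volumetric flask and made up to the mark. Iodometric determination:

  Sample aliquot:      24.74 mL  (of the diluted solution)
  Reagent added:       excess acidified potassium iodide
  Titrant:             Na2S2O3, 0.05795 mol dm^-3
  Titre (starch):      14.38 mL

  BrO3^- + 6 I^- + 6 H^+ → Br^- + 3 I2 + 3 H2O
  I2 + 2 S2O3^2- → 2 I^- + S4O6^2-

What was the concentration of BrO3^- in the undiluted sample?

0.05771 mol/L

n(S2O3^2-) = 0.01438 × 0.05795 = 8.333 × 10^-4 mol
n(I2) = n(S2O3^2-)/2 = 4.167 × 10^-4 mol
From the 1:3 ratio, n(BrO3^-) in the aliquot = 1/3 × 4.167 × 10^-4 = 1.389 × 10^-4 mol
[BrO3^-]_dilute = 1.389 × 10^-4 / 0.02474 = 0.005614 mol/L
[BrO3^-]_original = 0.005614 × 250.0/24.32 = 0.05771 mol/L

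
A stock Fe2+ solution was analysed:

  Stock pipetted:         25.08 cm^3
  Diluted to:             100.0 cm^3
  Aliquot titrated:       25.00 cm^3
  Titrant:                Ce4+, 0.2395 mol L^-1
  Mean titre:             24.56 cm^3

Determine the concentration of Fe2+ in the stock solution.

Ce^4+ + Fe^2+ → Ce^3+ + Fe^3+
n(Ce4+) = 0.02456 × 0.2395 = 5.882 × 10^-3 mol
n(Fe2+) in the aliquot = 5.882 × 10^-3 mol (1:1 ratio)
[Fe2+]_dilute = 5.882 × 10^-3 / 0.02500 = 0.2353 mol/L
Dilution factor = 100.0 / 25.08 = 3.987
[Fe2+]_stock = 0.2353 × 3.987 = 0.9381 mol/L

0.9381 mol/L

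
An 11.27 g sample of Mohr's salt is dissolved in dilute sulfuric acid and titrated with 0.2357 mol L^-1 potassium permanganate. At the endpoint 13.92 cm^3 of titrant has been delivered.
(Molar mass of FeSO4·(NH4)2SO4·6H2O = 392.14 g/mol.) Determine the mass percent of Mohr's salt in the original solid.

57.08 %

MnO4^- + 5 Fe^2+ + 8 H^+ → Mn^2+ + 5 Fe^3+ + 4 H2O
n(KMnO4) = 0.01392 L × 0.2357 mol/L = 3.281 × 10^-3 mol
From the 5:1 ratio, n(FeSO4·(NH4)2SO4·6H2O) = 5/1 × 3.281 × 10^-3 = 0.01640 mol
mass of FeSO4·(NH4)2SO4·6H2O = 0.01640 × 392.14 g/mol = 6.433 g
% FeSO4·(NH4)2SO4·6H2O = 6.433 / 11.27 × 100 = 57.08 %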